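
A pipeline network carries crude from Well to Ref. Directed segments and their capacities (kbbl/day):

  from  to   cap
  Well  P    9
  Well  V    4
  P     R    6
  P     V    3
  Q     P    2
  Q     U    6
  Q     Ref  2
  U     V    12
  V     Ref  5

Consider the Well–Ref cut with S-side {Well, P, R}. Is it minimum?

No — its capacity is 7, but the minimum cut has capacity 5.

Given cut capacity: 4 + 3 = 7.
Augment Well→V→Ref: bottleneck 4, flow now 4.
Augment Well→P→V→Ref: bottleneck 1, flow now 5.
No augmenting path remains; maximum flow = 5.
In the residual graph, reachable from Well: {Well, P, R, V}.
Min-cut edges: V→Ref (5); capacity 5 = 5.
Cut capacity 7 exceeds the max flow 5, so it is not minimum.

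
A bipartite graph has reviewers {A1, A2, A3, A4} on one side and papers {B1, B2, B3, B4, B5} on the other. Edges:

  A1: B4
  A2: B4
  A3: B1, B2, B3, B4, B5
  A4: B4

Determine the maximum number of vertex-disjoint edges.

2

Unit-capacity flow: source→left, listed edges, right→sink; max matching = max flow.
Augmenting path A1→B4 (+1); matched 1.
Augmenting path A3→B1 (+1); matched 2.
No augmenting path remains; maximum matching = 2.
König certificate: {A3, B4} is a vertex cover of size 2 (every listed pair touches it), so no matching can be larger.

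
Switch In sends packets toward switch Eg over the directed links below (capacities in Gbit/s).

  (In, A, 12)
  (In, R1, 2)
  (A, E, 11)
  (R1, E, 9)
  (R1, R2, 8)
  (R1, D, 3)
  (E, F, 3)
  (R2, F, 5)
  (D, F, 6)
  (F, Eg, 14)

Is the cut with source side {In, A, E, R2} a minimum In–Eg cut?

No — its capacity is 10, but the minimum cut has capacity 5.

Given cut capacity: 2 + 3 + 5 = 10.
Augment In→A→E→F→Eg: bottleneck 3, flow now 3.
Augment In→R1→R2→F→Eg: bottleneck 2, flow now 5.
No augmenting path remains; maximum flow = 5.
In the residual graph, reachable from In: {In, A, E}.
Min-cut edges: In→R1 (2), E→F (3); capacity 2 + 3 = 5.
Cut capacity 10 exceeds the max flow 5, so it is not minimum.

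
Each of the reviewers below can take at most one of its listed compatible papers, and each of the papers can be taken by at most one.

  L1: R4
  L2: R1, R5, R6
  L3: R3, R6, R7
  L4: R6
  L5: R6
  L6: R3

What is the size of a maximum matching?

Unit-capacity flow: source→left, listed edges, right→sink; max matching = max flow.
Augmenting path L1→R4 (+1); matched 1.
Augmenting path L2→R1 (+1); matched 2.
Augmenting path L3→R3 (+1); matched 3.
Augmenting path L4→R6 (+1); matched 4.
Augmenting path L6→R3→L3→R7 (+1); matched 5.
No augmenting path remains; maximum matching = 5.
König certificate: {L1, L2, L3, L6, R6} is a vertex cover of size 5 (every listed pair touches it), so no matching can be larger.

5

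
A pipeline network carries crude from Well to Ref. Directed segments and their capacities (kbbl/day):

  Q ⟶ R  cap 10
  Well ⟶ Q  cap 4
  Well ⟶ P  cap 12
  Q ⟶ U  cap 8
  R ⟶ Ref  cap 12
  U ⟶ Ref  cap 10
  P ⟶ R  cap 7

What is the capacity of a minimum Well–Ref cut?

11

Augment Well→P→R→Ref: bottleneck 7, flow now 7.
Augment Well→Q→R→Ref: bottleneck 4, flow now 11.
No augmenting path remains; maximum flow = 11.
By max-flow min-cut, the minimum cut capacity equals the max flow.
In the residual graph, reachable from Well: {Well, P}.
Min-cut edges: Well→Q (4), P→R (7); capacity 4 + 7 = 11.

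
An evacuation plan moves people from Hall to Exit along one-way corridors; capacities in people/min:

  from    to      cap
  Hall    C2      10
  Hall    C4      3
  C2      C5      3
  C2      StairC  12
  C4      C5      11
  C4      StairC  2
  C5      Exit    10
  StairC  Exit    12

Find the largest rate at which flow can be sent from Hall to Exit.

13

Augment Hall→C2→C5→Exit: bottleneck 3, flow now 3.
Augment Hall→C2→StairC→Exit: bottleneck 7, flow now 10.
Augment Hall→C4→C5→Exit: bottleneck 3, flow now 13.
No augmenting path remains; maximum flow = 13.
In the residual graph, reachable from Hall: {Hall}.
Min-cut edges: Hall→C2 (10), Hall→C4 (3); capacity 10 + 3 = 13.
This cut is saturated, so no flow can exceed 13.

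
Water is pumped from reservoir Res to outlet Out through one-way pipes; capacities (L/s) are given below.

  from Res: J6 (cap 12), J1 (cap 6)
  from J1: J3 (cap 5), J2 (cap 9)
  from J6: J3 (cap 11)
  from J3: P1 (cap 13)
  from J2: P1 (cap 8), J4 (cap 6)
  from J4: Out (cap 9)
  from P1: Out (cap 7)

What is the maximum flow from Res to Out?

13

Augment Res→J1→J3→P1→Out: bottleneck 5, flow now 5.
Augment Res→J1→J2→J4→Out: bottleneck 1, flow now 6.
Augment Res→J6→J3→P1→Out: bottleneck 2, flow now 8.
Augment Res→J6→J3→J1→J2→J4→Out: bottleneck 5, flow now 13. (uses reverse residual edge)
No augmenting path remains; maximum flow = 13.
In the residual graph, reachable from Res: {Res, J6, J3, P1}.
Min-cut edges: Res→J1 (6), P1→Out (7); capacity 6 + 7 = 13.
This cut is saturated, so no flow can exceed 13.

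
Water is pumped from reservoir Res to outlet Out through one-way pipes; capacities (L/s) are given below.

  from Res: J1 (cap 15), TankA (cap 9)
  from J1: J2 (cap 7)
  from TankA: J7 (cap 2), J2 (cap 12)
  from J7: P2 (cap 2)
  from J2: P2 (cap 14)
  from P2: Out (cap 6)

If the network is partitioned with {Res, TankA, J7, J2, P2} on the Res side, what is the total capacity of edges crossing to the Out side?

Edges leaving {Res, TankA, J7, J2, P2}: Res→J1 (15), P2→Out (6).
Cut capacity = 15 + 6 = 21.

21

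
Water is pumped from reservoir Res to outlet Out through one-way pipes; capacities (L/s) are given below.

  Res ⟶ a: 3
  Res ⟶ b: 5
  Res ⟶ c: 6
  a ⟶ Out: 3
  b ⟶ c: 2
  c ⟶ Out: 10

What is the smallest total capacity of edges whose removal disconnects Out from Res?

Augment Res→a→Out: bottleneck 3, flow now 3.
Augment Res→c→Out: bottleneck 6, flow now 9.
Augment Res→b→c→Out: bottleneck 2, flow now 11.
No augmenting path remains; maximum flow = 11.
By max-flow min-cut, the minimum cut capacity equals the max flow.
In the residual graph, reachable from Res: {Res, b}.
Min-cut edges: Res→a (3), Res→c (6), b→c (2); capacity 3 + 6 + 2 = 11.

11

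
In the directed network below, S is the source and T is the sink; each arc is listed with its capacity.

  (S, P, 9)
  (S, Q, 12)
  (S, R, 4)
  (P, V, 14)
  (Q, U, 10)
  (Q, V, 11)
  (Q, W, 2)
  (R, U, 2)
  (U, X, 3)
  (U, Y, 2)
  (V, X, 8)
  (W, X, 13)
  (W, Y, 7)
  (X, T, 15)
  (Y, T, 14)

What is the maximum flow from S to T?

15

Augment S→P→V→X→T: bottleneck 8, flow now 8.
Augment S→Q→U→X→T: bottleneck 3, flow now 11.
Augment S→Q→U→Y→T: bottleneck 2, flow now 13.
Augment S→Q→W→X→T: bottleneck 2, flow now 15.
No augmenting path remains; maximum flow = 15.
In the residual graph, reachable from S: {S, P, Q, R, U, V}.
Min-cut edges: Q→W (2), U→X (3), U→Y (2), V→X (8); capacity 2 + 3 + 2 + 8 = 15.
This cut is saturated, so no flow can exceed 15.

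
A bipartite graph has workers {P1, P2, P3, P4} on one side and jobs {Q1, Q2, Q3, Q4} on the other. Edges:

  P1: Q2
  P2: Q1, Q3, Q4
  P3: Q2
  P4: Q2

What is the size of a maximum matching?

Unit-capacity flow: source→left, listed edges, right→sink; max matching = max flow.
Augmenting path P1→Q2 (+1); matched 1.
Augmenting path P2→Q1 (+1); matched 2.
No augmenting path remains; maximum matching = 2.
König certificate: {P2, Q2} is a vertex cover of size 2 (every listed pair touches it), so no matching can be larger.

2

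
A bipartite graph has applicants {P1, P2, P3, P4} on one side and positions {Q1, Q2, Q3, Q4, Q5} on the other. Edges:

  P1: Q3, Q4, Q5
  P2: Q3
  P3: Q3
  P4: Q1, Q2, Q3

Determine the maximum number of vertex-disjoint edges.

Unit-capacity flow: source→left, listed edges, right→sink; max matching = max flow.
Augmenting path P1→Q3 (+1); matched 1.
Augmenting path P4→Q1 (+1); matched 2.
Augmenting path P2→Q3→P1→Q4 (+1); matched 3.
No augmenting path remains; maximum matching = 3.
König certificate: {P1, P4, Q3} is a vertex cover of size 3 (every listed pair touches it), so no matching can be larger.

3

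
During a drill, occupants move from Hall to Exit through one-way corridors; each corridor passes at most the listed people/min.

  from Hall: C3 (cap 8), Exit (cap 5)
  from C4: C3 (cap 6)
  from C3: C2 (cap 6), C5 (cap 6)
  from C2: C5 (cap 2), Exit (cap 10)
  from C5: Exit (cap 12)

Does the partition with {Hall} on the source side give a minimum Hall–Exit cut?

Yes — it is a minimum cut (capacity 13).

Given cut capacity: 8 + 5 = 13.
Augment Hall→Exit: bottleneck 5, flow now 5.
Augment Hall→C3→C2→Exit: bottleneck 6, flow now 11.
Augment Hall→C3→C5→Exit: bottleneck 2, flow now 13.
No augmenting path remains; maximum flow = 13.
Cut capacity 13 equals the max flow, so it is a minimum cut.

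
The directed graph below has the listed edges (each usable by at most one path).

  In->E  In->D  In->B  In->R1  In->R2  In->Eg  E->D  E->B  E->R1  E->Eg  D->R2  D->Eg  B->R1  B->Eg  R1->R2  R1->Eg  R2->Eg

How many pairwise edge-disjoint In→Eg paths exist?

6

Assign every edge capacity 1; by Menger, the answer equals the max flow.
Path In→Eg (+1); total 1.
Path In→E→Eg (+1); total 2.
Path In→D→Eg (+1); total 3.
Path In→B→Eg (+1); total 4.
Path In→R1→Eg (+1); total 5.
Path In→R2→Eg (+1); total 6.
No residual In→Eg path; max flow = 6.
Certifying cut of size 6: {In→B, In→D, In→E, In→Eg, In→R1, In→R2}.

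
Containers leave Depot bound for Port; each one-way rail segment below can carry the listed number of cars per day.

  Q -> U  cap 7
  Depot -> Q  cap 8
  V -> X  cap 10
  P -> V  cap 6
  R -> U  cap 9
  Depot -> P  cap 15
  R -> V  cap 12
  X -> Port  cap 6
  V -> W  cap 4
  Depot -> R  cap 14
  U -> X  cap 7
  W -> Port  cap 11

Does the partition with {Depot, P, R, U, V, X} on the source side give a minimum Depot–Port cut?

Given cut capacity: 8 + 4 + 6 = 18.
Augment Depot→P→V→W→Port: bottleneck 4, flow now 4.
Augment Depot→P→V→X→Port: bottleneck 2, flow now 6.
Augment Depot→Q→U→X→Port: bottleneck 4, flow now 10.
No augmenting path remains; maximum flow = 10.
In the residual graph, reachable from Depot: {Depot, P, Q, R, U, V, X}.
Min-cut edges: V→W (4), X→Port (6); capacity 4 + 6 = 10.
Cut capacity 18 exceeds the max flow 10, so it is not minimum.

No — its capacity is 18, but the minimum cut has capacity 10.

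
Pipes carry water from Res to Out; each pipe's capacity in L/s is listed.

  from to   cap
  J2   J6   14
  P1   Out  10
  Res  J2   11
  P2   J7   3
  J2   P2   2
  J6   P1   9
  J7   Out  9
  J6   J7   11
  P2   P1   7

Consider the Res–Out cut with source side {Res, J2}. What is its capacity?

Edges leaving {Res, J2}: J2→P2 (2), J2→J6 (14).
Cut capacity = 2 + 14 = 16.

16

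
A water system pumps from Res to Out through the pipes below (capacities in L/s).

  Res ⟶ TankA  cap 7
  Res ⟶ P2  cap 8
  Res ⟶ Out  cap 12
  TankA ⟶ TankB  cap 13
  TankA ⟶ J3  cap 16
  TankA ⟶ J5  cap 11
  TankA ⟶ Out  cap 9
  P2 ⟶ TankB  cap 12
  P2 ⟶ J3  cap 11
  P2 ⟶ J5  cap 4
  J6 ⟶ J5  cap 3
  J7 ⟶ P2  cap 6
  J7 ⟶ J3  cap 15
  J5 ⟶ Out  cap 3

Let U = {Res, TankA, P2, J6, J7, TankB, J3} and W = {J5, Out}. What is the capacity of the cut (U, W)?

Edges leaving {Res, TankA, P2, J6, J7, TankB, J3}: Res→Out (12), TankA→J5 (11), TankA→Out (9), P2→J5 (4), J6→J5 (3).
Cut capacity = 12 + 11 + 9 + 4 + 3 = 39.

39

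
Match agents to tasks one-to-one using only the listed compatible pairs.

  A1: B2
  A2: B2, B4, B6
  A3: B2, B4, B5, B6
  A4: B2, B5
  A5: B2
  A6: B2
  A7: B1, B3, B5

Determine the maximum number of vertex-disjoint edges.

5

Unit-capacity flow: source→left, listed edges, right→sink; max matching = max flow.
Augmenting path A1→B2 (+1); matched 1.
Augmenting path A2→B4 (+1); matched 2.
Augmenting path A3→B5 (+1); matched 3.
Augmenting path A7→B1 (+1); matched 4.
Augmenting path A4→B5→A3→B6 (+1); matched 5.
No augmenting path remains; maximum matching = 5.
König certificate: {A2, A3, A4, A7, B2} is a vertex cover of size 5 (every listed pair touches it), so no matching can be larger.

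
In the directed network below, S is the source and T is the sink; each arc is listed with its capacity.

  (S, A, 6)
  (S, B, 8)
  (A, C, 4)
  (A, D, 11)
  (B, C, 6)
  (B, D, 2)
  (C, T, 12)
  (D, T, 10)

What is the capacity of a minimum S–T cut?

14

Augment S→A→C→T: bottleneck 4, flow now 4.
Augment S→A→D→T: bottleneck 2, flow now 6.
Augment S→B→C→T: bottleneck 6, flow now 12.
Augment S→B→D→T: bottleneck 2, flow now 14.
No augmenting path remains; maximum flow = 14.
By max-flow min-cut, the minimum cut capacity equals the max flow.
In the residual graph, reachable from S: {S}.
Min-cut edges: S→A (6), S→B (8); capacity 6 + 8 = 14.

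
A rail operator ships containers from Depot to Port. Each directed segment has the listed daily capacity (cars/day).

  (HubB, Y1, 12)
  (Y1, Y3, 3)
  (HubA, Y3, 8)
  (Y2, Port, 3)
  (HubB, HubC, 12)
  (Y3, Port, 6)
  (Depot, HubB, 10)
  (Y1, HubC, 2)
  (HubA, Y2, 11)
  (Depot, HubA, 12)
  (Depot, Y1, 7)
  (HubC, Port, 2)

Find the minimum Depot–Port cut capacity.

Augment Depot→HubA→Y3→Port: bottleneck 6, flow now 6.
Augment Depot→HubA→Y2→Port: bottleneck 3, flow now 9.
Augment Depot→Y1→HubC→Port: bottleneck 2, flow now 11.
No augmenting path remains; maximum flow = 11.
By max-flow min-cut, the minimum cut capacity equals the max flow.
In the residual graph, reachable from Depot: {Depot, HubA, Y1, HubB, HubC, Y3, Y2}.
Min-cut edges: HubC→Port (2), Y3→Port (6), Y2→Port (3); capacity 2 + 6 + 3 = 11.

11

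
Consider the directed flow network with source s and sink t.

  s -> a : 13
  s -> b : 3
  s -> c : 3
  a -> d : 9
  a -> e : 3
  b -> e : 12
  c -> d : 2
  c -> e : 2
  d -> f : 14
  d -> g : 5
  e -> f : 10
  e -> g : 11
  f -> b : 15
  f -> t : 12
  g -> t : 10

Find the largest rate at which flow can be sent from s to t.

Augment s→a→d→f→t: bottleneck 9, flow now 9.
Augment s→a→e→f→t: bottleneck 3, flow now 12.
Augment s→b→e→g→t: bottleneck 3, flow now 15.
Augment s→c→d→g→t: bottleneck 2, flow now 17.
Augment s→c→e→g→t: bottleneck 1, flow now 18.
No augmenting path remains; maximum flow = 18.
In the residual graph, reachable from s: {s, a}.
Min-cut edges: s→b (3), s→c (3), a→d (9), a→e (3); capacity 3 + 3 + 9 + 3 = 18.
This cut is saturated, so no flow can exceed 18.

18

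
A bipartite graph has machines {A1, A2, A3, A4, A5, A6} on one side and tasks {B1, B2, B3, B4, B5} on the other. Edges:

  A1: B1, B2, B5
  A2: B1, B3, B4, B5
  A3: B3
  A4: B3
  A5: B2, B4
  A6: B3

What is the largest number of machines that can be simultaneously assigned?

4

Unit-capacity flow: source→left, listed edges, right→sink; max matching = max flow.
Augmenting path A1→B1 (+1); matched 1.
Augmenting path A2→B3 (+1); matched 2.
Augmenting path A5→B2 (+1); matched 3.
Augmenting path A3→B3→A2→B4 (+1); matched 4.
No augmenting path remains; maximum matching = 4.
König certificate: {A1, A2, A5, B3} is a vertex cover of size 4 (every listed pair touches it), so no matching can be larger.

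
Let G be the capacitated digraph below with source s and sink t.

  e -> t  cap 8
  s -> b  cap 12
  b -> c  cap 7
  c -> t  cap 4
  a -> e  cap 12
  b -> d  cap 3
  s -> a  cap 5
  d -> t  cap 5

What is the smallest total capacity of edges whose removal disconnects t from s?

12

Augment s→a→e→t: bottleneck 5, flow now 5.
Augment s→b→c→t: bottleneck 4, flow now 9.
Augment s→b→d→t: bottleneck 3, flow now 12.
No augmenting path remains; maximum flow = 12.
By max-flow min-cut, the minimum cut capacity equals the max flow.
In the residual graph, reachable from s: {s, b, c}.
Min-cut edges: s→a (5), b→d (3), c→t (4); capacity 5 + 3 + 4 = 12.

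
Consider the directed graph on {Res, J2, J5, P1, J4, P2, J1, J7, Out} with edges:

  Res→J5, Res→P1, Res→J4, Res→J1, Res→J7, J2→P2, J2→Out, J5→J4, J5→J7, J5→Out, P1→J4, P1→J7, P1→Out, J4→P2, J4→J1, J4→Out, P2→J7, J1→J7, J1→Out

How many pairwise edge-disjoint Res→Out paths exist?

4

Assign every edge capacity 1; by Menger, the answer equals the max flow.
Path Res→J5→Out (+1); total 1.
Path Res→P1→Out (+1); total 2.
Path Res→J4→Out (+1); total 3.
Path Res→J1→Out (+1); total 4.
No residual Res→Out path; max flow = 4.
Certifying cut of size 4: {Res→J1, Res→J4, Res→J5, Res→P1}.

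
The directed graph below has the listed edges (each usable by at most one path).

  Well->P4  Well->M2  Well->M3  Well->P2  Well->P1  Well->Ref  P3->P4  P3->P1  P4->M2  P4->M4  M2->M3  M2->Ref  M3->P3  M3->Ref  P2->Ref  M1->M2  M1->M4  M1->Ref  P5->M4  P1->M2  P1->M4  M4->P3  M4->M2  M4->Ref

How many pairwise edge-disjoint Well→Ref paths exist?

Assign every edge capacity 1; by Menger, the answer equals the max flow.
Path Well→Ref (+1); total 1.
Path Well→M2→Ref (+1); total 2.
Path Well→M3→Ref (+1); total 3.
Path Well→P2→Ref (+1); total 4.
Path Well→P4→M4→Ref (+1); total 5.
No residual Well→Ref path; max flow = 5.
Certifying cut of size 5: {M2→Ref, M3→Ref, M4→Ref, Well→P2, Well→Ref}.

5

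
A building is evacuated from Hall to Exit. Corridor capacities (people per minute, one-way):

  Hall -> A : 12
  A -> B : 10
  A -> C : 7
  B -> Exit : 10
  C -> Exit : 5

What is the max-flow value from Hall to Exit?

12

Augment Hall→A→B→Exit: bottleneck 10, flow now 10.
Augment Hall→A→C→Exit: bottleneck 2, flow now 12.
No augmenting path remains; maximum flow = 12.
In the residual graph, reachable from Hall: {Hall}.
Min-cut edges: Hall→A (12); capacity 12 = 12.
This cut is saturated, so no flow can exceed 12.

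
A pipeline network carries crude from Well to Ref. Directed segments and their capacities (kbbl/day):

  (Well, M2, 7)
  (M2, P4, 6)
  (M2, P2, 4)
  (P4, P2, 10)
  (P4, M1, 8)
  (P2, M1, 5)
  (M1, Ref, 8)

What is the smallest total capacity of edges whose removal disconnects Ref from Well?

7

Augment Well→M2→P4→M1→Ref: bottleneck 6, flow now 6.
Augment Well→M2→P2→M1→Ref: bottleneck 1, flow now 7.
No augmenting path remains; maximum flow = 7.
By max-flow min-cut, the minimum cut capacity equals the max flow.
In the residual graph, reachable from Well: {Well}.
Min-cut edges: Well→M2 (7); capacity 7 = 7.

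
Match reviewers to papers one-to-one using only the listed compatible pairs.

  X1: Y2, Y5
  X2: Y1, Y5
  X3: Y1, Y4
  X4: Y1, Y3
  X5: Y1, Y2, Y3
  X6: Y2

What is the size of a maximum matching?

5

Unit-capacity flow: source→left, listed edges, right→sink; max matching = max flow.
Augmenting path X1→Y2 (+1); matched 1.
Augmenting path X2→Y1 (+1); matched 2.
Augmenting path X3→Y4 (+1); matched 3.
Augmenting path X4→Y3 (+1); matched 4.
Augmenting path X5→Y1→X2→Y5 (+1); matched 5.
No augmenting path remains; maximum matching = 5.
König certificate: {X3, Y1, Y2, Y3, Y5} is a vertex cover of size 5 (every listed pair touches it), so no matching can be larger.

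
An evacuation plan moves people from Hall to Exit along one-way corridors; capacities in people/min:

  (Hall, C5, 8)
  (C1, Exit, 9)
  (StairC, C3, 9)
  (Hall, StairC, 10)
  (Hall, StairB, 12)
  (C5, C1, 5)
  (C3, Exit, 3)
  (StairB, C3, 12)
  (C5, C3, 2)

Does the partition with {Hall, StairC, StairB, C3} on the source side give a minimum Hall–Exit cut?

Given cut capacity: 8 + 3 = 11.
Augment Hall→StairC→C3→Exit: bottleneck 3, flow now 3.
Augment Hall→C5→C1→Exit: bottleneck 5, flow now 8.
No augmenting path remains; maximum flow = 8.
In the residual graph, reachable from Hall: {Hall, StairC, StairB, C5, C3}.
Min-cut edges: C5→C1 (5), C3→Exit (3); capacity 5 + 3 = 8.
Cut capacity 11 exceeds the max flow 8, so it is not minimum.

No — its capacity is 11, but the minimum cut has capacity 8.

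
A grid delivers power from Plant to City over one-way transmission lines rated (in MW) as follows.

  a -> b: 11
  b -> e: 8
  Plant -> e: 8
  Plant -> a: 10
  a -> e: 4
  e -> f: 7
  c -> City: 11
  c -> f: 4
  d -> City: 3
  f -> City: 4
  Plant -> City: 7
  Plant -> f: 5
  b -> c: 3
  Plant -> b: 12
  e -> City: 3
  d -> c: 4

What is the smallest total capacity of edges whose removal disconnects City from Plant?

Augment Plant→City: bottleneck 7, flow now 7.
Augment Plant→e→City: bottleneck 3, flow now 10.
Augment Plant→f→City: bottleneck 4, flow now 14.
Augment Plant→b→c→City: bottleneck 3, flow now 17.
No augmenting path remains; maximum flow = 17.
By max-flow min-cut, the minimum cut capacity equals the max flow.
In the residual graph, reachable from Plant: {Plant, a, b, e, f}.
Min-cut edges: Plant→City (7), b→c (3), e→City (3), f→City (4); capacity 7 + 3 + 3 + 4 = 17.

17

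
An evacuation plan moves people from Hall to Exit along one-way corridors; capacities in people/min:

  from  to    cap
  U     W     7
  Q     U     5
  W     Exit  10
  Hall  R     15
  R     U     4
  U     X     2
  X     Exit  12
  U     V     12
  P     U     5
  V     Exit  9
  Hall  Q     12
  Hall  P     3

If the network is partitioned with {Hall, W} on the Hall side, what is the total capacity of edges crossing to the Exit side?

40

Edges leaving {Hall, W}: Hall→P (3), Hall→Q (12), Hall→R (15), W→Exit (10).
Cut capacity = 3 + 12 + 15 + 10 = 40.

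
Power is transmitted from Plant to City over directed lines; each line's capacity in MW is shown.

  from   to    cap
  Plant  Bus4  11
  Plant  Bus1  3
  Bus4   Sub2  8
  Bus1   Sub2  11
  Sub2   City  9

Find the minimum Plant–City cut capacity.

9

Augment Plant→Bus4→Sub2→City: bottleneck 8, flow now 8.
Augment Plant→Bus1→Sub2→City: bottleneck 1, flow now 9.
No augmenting path remains; maximum flow = 9.
By max-flow min-cut, the minimum cut capacity equals the max flow.
In the residual graph, reachable from Plant: {Plant, Bus4, Bus1, Sub2}.
Min-cut edges: Sub2→City (9); capacity 9 = 9.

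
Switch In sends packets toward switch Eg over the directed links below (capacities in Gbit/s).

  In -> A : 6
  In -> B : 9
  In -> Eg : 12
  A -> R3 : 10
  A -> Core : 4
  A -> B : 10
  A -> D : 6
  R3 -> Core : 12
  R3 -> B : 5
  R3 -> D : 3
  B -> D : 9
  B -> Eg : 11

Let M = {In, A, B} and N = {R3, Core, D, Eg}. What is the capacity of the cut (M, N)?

52

Edges leaving {In, A, B}: In→Eg (12), A→R3 (10), A→Core (4), A→D (6), B→D (9), B→Eg (11).
Cut capacity = 12 + 10 + 4 + 6 + 9 + 11 = 52.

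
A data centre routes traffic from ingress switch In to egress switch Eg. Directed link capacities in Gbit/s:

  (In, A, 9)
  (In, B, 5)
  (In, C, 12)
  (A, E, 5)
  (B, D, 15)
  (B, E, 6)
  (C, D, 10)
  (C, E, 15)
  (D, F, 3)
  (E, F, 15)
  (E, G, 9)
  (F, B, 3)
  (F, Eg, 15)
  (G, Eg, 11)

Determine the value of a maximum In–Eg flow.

22

Augment In→A→E→F→Eg: bottleneck 5, flow now 5.
Augment In→B→D→F→Eg: bottleneck 3, flow now 8.
Augment In→B→E→F→Eg: bottleneck 2, flow now 10.
Augment In→C→E→F→Eg: bottleneck 5, flow now 15.
Augment In→C→E→G→Eg: bottleneck 7, flow now 22.
No augmenting path remains; maximum flow = 22.
In the residual graph, reachable from In: {In, A}.
Min-cut edges: In→B (5), In→C (12), A→E (5); capacity 5 + 12 + 5 = 22.
This cut is saturated, so no flow can exceed 22.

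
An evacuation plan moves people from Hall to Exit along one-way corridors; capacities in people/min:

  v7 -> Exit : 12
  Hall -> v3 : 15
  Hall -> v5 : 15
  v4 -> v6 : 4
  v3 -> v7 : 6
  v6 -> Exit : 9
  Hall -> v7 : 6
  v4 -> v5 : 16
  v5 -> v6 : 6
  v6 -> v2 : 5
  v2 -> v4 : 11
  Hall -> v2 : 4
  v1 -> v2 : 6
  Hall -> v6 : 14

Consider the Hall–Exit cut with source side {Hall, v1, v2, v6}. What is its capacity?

Edges leaving {Hall, v1, v2, v6}: Hall→v3 (15), Hall→v5 (15), Hall→v7 (6), v2→v4 (11), v6→Exit (9).
Cut capacity = 15 + 15 + 6 + 11 + 9 = 56.

56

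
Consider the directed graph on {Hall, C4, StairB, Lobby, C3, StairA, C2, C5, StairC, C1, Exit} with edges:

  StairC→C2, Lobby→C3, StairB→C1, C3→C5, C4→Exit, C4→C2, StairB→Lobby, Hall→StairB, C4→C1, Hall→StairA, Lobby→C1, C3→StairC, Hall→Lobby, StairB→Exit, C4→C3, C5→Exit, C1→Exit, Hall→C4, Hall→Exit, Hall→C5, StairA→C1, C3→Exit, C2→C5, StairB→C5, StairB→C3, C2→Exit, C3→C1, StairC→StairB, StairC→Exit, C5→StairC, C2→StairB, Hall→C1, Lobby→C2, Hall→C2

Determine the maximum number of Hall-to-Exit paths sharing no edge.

7

Assign every edge capacity 1; by Menger, the answer equals the max flow.
Path Hall→Exit (+1); total 1.
Path Hall→C4→Exit (+1); total 2.
Path Hall→StairB→Exit (+1); total 3.
Path Hall→C2→Exit (+1); total 4.
Path Hall→C5→Exit (+1); total 5.
Path Hall→C1→Exit (+1); total 6.
Path Hall→Lobby→C3→Exit (+1); total 7.
No residual Hall→Exit path; max flow = 7.
Certifying cut of size 7: {C1→Exit, Hall→C2, Hall→C4, Hall→C5, Hall→Exit, Hall→Lobby, Hall→StairB}.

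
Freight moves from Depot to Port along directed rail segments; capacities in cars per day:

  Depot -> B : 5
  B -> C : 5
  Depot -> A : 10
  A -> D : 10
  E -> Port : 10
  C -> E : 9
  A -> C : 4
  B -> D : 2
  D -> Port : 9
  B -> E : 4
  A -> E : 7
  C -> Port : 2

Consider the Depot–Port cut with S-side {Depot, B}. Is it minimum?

Given cut capacity: 10 + 5 + 2 + 4 = 21.
Augment Depot→A→C→Port: bottleneck 2, flow now 2.
Augment Depot→A→D→Port: bottleneck 8, flow now 10.
Augment Depot→B→D→Port: bottleneck 1, flow now 11.
Augment Depot→B→E→Port: bottleneck 4, flow now 15.
No augmenting path remains; maximum flow = 15.
In the residual graph, reachable from Depot: {Depot}.
Min-cut edges: Depot→A (10), Depot→B (5); capacity 10 + 5 = 15.
Cut capacity 21 exceeds the max flow 15, so it is not minimum.

No — its capacity is 21, but the minimum cut has capacity 15.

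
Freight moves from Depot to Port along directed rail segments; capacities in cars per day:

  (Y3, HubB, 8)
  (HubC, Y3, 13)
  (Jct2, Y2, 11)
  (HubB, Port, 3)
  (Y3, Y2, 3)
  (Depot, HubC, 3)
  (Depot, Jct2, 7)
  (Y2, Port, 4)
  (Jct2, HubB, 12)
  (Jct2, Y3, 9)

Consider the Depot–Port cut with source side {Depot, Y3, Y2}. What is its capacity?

22

Edges leaving {Depot, Y3, Y2}: Depot→Jct2 (7), Depot→HubC (3), Y3→HubB (8), Y2→Port (4).
Cut capacity = 7 + 3 + 8 + 4 = 22.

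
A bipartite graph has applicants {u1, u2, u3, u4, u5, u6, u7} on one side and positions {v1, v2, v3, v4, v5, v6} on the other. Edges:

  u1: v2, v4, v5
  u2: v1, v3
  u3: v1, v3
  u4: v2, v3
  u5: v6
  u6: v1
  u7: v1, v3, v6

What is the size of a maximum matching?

Unit-capacity flow: source→left, listed edges, right→sink; max matching = max flow.
Augmenting path u1→v2 (+1); matched 1.
Augmenting path u2→v1 (+1); matched 2.
Augmenting path u3→v3 (+1); matched 3.
Augmenting path u5→v6 (+1); matched 4.
Augmenting path u4→v2→u1→v4 (+1); matched 5.
No augmenting path remains; maximum matching = 5.
König certificate: {u1, u4, v1, v3, v6} is a vertex cover of size 5 (every listed pair touches it), so no matching can be larger.

5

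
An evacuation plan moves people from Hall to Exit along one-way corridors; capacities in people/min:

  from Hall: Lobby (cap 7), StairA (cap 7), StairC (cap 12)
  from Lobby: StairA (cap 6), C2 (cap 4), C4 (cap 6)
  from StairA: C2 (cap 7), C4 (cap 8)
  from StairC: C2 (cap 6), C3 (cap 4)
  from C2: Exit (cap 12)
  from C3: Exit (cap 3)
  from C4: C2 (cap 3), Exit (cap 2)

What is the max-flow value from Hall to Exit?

17

Augment Hall→Lobby→C2→Exit: bottleneck 4, flow now 4.
Augment Hall→Lobby→C4→Exit: bottleneck 2, flow now 6.
Augment Hall→StairA→C2→Exit: bottleneck 7, flow now 13.
Augment Hall→StairC→C2→Exit: bottleneck 1, flow now 14.
Augment Hall→StairC→C3→Exit: bottleneck 3, flow now 17.
No augmenting path remains; maximum flow = 17.
In the residual graph, reachable from Hall: {Hall, Lobby, StairA, StairC, C2, C3, C4}.
Min-cut edges: C2→Exit (12), C3→Exit (3), C4→Exit (2); capacity 12 + 3 + 2 = 17.
This cut is saturated, so no flow can exceed 17.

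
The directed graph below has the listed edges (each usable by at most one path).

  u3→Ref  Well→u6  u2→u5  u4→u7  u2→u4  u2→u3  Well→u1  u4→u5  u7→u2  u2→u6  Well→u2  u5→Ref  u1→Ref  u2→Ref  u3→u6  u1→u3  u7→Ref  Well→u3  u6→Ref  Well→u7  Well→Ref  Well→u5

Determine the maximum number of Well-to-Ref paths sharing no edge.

Assign every edge capacity 1; by Menger, the answer equals the max flow.
Path Well→Ref (+1); total 1.
Path Well→u1→Ref (+1); total 2.
Path Well→u2→Ref (+1); total 3.
Path Well→u3→Ref (+1); total 4.
Path Well→u5→Ref (+1); total 5.
Path Well→u6→Ref (+1); total 6.
Path Well→u7→Ref (+1); total 7.
No residual Well→Ref path; max flow = 7.
Certifying cut of size 7: {Well→Ref, Well→u1, Well→u2, Well→u3, Well→u5, Well→u6, Well→u7}.

7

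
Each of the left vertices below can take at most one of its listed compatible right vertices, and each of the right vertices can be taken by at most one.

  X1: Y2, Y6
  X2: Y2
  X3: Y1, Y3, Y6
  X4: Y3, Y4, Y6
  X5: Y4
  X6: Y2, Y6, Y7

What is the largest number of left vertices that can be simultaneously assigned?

Unit-capacity flow: source→left, listed edges, right→sink; max matching = max flow.
Augmenting path X1→Y2 (+1); matched 1.
Augmenting path X3→Y1 (+1); matched 2.
Augmenting path X4→Y3 (+1); matched 3.
Augmenting path X5→Y4 (+1); matched 4.
Augmenting path X6→Y6 (+1); matched 5.
Augmenting path X2→Y2→X1→Y6→X6→Y7 (+1); matched 6.
No augmenting path remains; maximum matching = 6.
König certificate: {X1, X2, X3, X4, X5, X6} is a vertex cover of size 6 (every listed pair touches it), so no matching can be larger.

6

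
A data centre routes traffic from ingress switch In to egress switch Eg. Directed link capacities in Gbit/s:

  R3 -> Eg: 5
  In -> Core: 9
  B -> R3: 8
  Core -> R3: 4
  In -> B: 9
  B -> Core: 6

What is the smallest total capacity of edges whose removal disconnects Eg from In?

Augment In→Core→R3→Eg: bottleneck 4, flow now 4.
Augment In→B→R3→Eg: bottleneck 1, flow now 5.
No augmenting path remains; maximum flow = 5.
By max-flow min-cut, the minimum cut capacity equals the max flow.
In the residual graph, reachable from In: {In, Core, B, R3}.
Min-cut edges: R3→Eg (5); capacity 5 = 5.

5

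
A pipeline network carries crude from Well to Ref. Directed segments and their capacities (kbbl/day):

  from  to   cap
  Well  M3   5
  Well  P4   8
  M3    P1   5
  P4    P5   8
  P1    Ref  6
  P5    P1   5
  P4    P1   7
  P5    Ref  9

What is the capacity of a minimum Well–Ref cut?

13

Augment Well→P4→P5→Ref: bottleneck 8, flow now 8.
Augment Well→M3→P1→Ref: bottleneck 5, flow now 13.
No augmenting path remains; maximum flow = 13.
By max-flow min-cut, the minimum cut capacity equals the max flow.
In the residual graph, reachable from Well: {Well}.
Min-cut edges: Well→P4 (8), Well→M3 (5); capacity 8 + 5 = 13.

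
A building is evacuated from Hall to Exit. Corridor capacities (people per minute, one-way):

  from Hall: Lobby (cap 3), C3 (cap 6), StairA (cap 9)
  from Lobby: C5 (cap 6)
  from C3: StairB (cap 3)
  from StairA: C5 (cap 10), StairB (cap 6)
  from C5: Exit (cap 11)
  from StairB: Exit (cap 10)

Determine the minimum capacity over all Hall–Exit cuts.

15

Augment Hall→Lobby→C5→Exit: bottleneck 3, flow now 3.
Augment Hall→C3→StairB→Exit: bottleneck 3, flow now 6.
Augment Hall→StairA→C5→Exit: bottleneck 8, flow now 14.
Augment Hall→StairA→StairB→Exit: bottleneck 1, flow now 15.
No augmenting path remains; maximum flow = 15.
By max-flow min-cut, the minimum cut capacity equals the max flow.
In the residual graph, reachable from Hall: {Hall, C3}.
Min-cut edges: Hall→Lobby (3), Hall→StairA (9), C3→StairB (3); capacity 3 + 9 + 3 = 15.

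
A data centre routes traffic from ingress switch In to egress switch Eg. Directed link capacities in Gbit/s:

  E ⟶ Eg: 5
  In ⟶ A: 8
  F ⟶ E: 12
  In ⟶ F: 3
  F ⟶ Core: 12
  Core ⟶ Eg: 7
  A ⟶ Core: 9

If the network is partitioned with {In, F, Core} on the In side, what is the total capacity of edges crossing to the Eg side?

Edges leaving {In, F, Core}: In→A (8), F→E (12), Core→Eg (7).
Cut capacity = 8 + 12 + 7 = 27.

27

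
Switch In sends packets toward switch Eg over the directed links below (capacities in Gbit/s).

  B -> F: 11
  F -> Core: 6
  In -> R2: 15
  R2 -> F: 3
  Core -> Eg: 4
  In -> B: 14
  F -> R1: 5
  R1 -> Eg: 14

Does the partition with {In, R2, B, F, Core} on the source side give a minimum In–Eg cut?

Given cut capacity: 5 + 4 = 9.
Augment In→R2→F→Core→Eg: bottleneck 3, flow now 3.
Augment In→B→F→Core→Eg: bottleneck 1, flow now 4.
Augment In→B→F→R1→Eg: bottleneck 5, flow now 9.
No augmenting path remains; maximum flow = 9.
Cut capacity 9 equals the max flow, so it is a minimum cut.

Yes — it is a minimum cut (capacity 9).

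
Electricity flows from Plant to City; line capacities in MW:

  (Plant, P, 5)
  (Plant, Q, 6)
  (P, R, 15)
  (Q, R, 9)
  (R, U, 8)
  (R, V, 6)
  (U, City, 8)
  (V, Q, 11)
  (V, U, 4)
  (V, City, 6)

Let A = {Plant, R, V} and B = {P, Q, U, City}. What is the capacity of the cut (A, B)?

40

Edges leaving {Plant, R, V}: Plant→P (5), Plant→Q (6), R→U (8), V→Q (11), V→U (4), V→City (6).
Cut capacity = 5 + 6 + 8 + 11 + 4 + 6 = 40.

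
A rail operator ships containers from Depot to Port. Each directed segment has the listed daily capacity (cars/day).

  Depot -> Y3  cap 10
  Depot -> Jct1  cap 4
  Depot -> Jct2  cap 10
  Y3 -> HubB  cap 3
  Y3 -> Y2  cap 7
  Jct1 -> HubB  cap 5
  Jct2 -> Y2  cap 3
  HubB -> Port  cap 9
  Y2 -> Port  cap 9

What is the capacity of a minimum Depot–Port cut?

16

Augment Depot→Y3→HubB→Port: bottleneck 3, flow now 3.
Augment Depot→Y3→Y2→Port: bottleneck 7, flow now 10.
Augment Depot→Jct1→HubB→Port: bottleneck 4, flow now 14.
Augment Depot→Jct2→Y2→Port: bottleneck 2, flow now 16.
No augmenting path remains; maximum flow = 16.
By max-flow min-cut, the minimum cut capacity equals the max flow.
In the residual graph, reachable from Depot: {Depot, Y3, Jct2, Y2}.
Min-cut edges: Depot→Jct1 (4), Y3→HubB (3), Y2→Port (9); capacity 4 + 3 + 9 = 16.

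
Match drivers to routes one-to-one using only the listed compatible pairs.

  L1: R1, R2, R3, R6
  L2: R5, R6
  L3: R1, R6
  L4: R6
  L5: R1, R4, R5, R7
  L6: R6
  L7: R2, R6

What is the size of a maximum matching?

6

Unit-capacity flow: source→left, listed edges, right→sink; max matching = max flow.
Augmenting path L1→R1 (+1); matched 1.
Augmenting path L2→R5 (+1); matched 2.
Augmenting path L3→R6 (+1); matched 3.
Augmenting path L5→R4 (+1); matched 4.
Augmenting path L7→R2 (+1); matched 5.
Augmenting path L4→R6→L3→R1→L1→R3 (+1); matched 6.
No augmenting path remains; maximum matching = 6.
König certificate: {L1, L2, L3, L5, L7, R6} is a vertex cover of size 6 (every listed pair touches it), so no matching can be larger.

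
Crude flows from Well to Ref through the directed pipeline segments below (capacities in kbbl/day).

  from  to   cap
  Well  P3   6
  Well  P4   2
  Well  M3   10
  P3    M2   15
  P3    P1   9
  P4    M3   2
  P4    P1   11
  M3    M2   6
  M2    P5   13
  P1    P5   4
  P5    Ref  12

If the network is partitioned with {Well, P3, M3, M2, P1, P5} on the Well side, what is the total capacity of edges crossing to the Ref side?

14

Edges leaving {Well, P3, M3, M2, P1, P5}: Well→P4 (2), P5→Ref (12).
Cut capacity = 2 + 12 = 14.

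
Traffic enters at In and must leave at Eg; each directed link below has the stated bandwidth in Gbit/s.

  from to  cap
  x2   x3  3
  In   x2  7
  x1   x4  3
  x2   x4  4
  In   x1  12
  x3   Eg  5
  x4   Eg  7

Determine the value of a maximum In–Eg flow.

Augment In→x1→x4→Eg: bottleneck 3, flow now 3.
Augment In→x2→x3→Eg: bottleneck 3, flow now 6.
Augment In→x2→x4→Eg: bottleneck 4, flow now 10.
No augmenting path remains; maximum flow = 10.
In the residual graph, reachable from In: {In, x1}.
Min-cut edges: In→x2 (7), x1→x4 (3); capacity 7 + 3 = 10.
This cut is saturated, so no flow can exceed 10.

10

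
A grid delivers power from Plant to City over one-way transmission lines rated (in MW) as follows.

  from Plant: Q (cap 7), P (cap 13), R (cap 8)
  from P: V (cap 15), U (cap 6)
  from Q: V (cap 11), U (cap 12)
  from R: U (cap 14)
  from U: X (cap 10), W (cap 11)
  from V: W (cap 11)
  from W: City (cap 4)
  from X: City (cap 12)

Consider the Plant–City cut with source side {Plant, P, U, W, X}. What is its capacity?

46

Edges leaving {Plant, P, U, W, X}: Plant→Q (7), Plant→R (8), P→V (15), W→City (4), X→City (12).
Cut capacity = 7 + 8 + 15 + 4 + 12 = 46.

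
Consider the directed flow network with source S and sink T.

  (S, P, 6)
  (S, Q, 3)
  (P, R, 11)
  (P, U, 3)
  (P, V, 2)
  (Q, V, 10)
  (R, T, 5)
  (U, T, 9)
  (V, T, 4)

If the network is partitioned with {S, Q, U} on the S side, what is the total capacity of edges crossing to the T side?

Edges leaving {S, Q, U}: S→P (6), Q→V (10), U→T (9).
Cut capacity = 6 + 10 + 9 = 25.

25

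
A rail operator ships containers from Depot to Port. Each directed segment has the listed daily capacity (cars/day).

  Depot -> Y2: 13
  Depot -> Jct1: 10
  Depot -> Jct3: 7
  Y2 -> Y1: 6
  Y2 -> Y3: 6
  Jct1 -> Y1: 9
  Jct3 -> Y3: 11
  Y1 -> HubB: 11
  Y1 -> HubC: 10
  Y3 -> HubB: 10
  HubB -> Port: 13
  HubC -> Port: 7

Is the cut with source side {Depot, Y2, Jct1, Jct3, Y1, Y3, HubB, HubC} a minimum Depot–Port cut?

Given cut capacity: 13 + 7 = 20.
Augment Depot→Y2→Y1→HubB→Port: bottleneck 6, flow now 6.
Augment Depot→Y2→Y3→HubB→Port: bottleneck 6, flow now 12.
Augment Depot→Jct1→Y1→HubB→Port: bottleneck 1, flow now 13.
Augment Depot→Jct1→Y1→HubC→Port: bottleneck 7, flow now 20.
No augmenting path remains; maximum flow = 20.
Cut capacity 20 equals the max flow, so it is a minimum cut.

Yes — it is a minimum cut (capacity 20).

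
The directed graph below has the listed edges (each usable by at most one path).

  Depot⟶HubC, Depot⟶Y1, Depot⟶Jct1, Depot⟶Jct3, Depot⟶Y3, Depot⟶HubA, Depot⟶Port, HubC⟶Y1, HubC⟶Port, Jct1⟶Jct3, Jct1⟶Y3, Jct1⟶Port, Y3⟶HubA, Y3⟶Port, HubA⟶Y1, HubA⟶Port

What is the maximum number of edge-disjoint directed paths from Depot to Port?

5

Assign every edge capacity 1; by Menger, the answer equals the max flow.
Path Depot→Port (+1); total 1.
Path Depot→HubC→Port (+1); total 2.
Path Depot→Jct1→Port (+1); total 3.
Path Depot→Y3→Port (+1); total 4.
Path Depot→HubA→Port (+1); total 5.
No residual Depot→Port path; max flow = 5.
Certifying cut of size 5: {Depot→HubA, Depot→HubC, Depot→Jct1, Depot→Port, Depot→Y3}.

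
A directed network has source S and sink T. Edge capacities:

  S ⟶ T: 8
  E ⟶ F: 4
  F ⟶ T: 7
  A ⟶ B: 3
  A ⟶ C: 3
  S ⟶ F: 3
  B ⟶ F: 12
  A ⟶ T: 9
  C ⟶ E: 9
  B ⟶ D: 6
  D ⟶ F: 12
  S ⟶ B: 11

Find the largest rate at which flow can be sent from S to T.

Augment S→T: bottleneck 8, flow now 8.
Augment S→F→T: bottleneck 3, flow now 11.
Augment S→B→F→T: bottleneck 4, flow now 15.
No augmenting path remains; maximum flow = 15.
In the residual graph, reachable from S: {S, B, D, F}.
Min-cut edges: S→T (8), F→T (7); capacity 8 + 7 = 15.
This cut is saturated, so no flow can exceed 15.

15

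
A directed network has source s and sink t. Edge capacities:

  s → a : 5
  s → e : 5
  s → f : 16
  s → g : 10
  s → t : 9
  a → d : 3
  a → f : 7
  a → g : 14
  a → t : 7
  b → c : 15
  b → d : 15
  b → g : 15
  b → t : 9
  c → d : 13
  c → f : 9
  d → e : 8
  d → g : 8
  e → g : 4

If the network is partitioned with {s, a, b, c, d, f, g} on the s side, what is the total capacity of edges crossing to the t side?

Edges leaving {s, a, b, c, d, f, g}: s→e (5), s→t (9), a→t (7), b→t (9), d→e (8).
Cut capacity = 5 + 9 + 7 + 9 + 8 = 38.

38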